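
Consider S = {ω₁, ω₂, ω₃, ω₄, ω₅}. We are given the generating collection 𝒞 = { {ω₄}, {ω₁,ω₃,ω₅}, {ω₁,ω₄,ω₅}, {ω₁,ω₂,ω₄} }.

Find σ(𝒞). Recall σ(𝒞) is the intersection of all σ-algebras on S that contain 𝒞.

Initial family (6 sets): { {}, {ω₄}, {ω₁,ω₂,ω₄}, {ω₁,ω₃,ω₅}, {ω₁,ω₄,ω₅}, S }.
Round 1: 6 new —
  {ω₂,ω₃}  = complement {ω₁,ω₄,ω₅}
  {ω₂,ω₄}  = complement {ω₁,ω₃,ω₅}
  {ω₃,ω₅}  = complement {ω₁,ω₂,ω₄}
  {ω₁,ω₂,ω₃,ω₅}  = complement {ω₄}
  {ω₁,ω₂,ω₄,ω₅}  = {ω₁,ω₄,ω₅} ∪ {ω₁,ω₂,ω₄}
  {ω₁,ω₃,ω₄,ω₅}  = {ω₁,ω₄,ω₅} ∪ {ω₁,ω₃,ω₅}
Round 2: 7 new —
  {ω₂}  = complement {ω₁,ω₃,ω₄,ω₅}
  {ω₃}  = complement {ω₁,ω₂,ω₄,ω₅}
  {ω₂,ω₃,ω₄}  = {ω₂,ω₃} ∪ {ω₄}
  {ω₂,ω₃,ω₅}  = {ω₂,ω₃} ∪ {ω₃,ω₅}
  {ω₃,ω₄,ω₅}  = {ω₄} ∪ {ω₃,ω₅}
  {ω₁,ω₂,ω₃,ω₄}  = {ω₁,ω₂,ω₄} ∪ {ω₂,ω₃}
  {ω₂,ω₃,ω₄,ω₅}  = {ω₃,ω₅} ∪ {ω₂,ω₄}
Round 3: +6 →
  {ω₁}  = complement {ω₂,ω₃,ω₄,ω₅}
  {ω₅}  = complement {ω₁,ω₂,ω₃,ω₄}
  {ω₁,ω₂}  = complement {ω₃,ω₄,ω₅}
  {ω₁,ω₄}  = complement {ω₂,ω₃,ω₅}
  {ω₁,ω₅}  = complement {ω₂,ω₃,ω₄}
  {ω₃,ω₄}  = {ω₃} ∪ {ω₄}
Round 4: +7 →
  {ω₁,ω₃}  = {ω₃} ∪ {ω₁}
  {ω₂,ω₅}  = {ω₂} ∪ {ω₅}
  {ω₄,ω₅}  = {ω₅} ∪ {ω₄}
  {ω₁,ω₂,ω₃}  = {ω₁,ω₂} ∪ {ω₃}
  {ω₁,ω₂,ω₅}  = complement {ω₃,ω₄}
  {ω₁,ω₃,ω₄}  = {ω₃,ω₄} ∪ {ω₁,ω₄}
  {ω₂,ω₄,ω₅}  = {ω₅} ∪ {ω₂,ω₄}
After Round 5 the family is unchanged; done.

Hence σ(𝒞) has 32 members: { {}, {ω₁}, {ω₂}, {ω₃}, {ω₄}, {ω₅}, {ω₁,ω₂}, {ω₁,ω₃}, {ω₁,ω₄}, {ω₁,ω₅}, {ω₂,ω₃}, {ω₂,ω₄}, {ω₂,ω₅}, {ω₃,ω₄}, {ω₃,ω₅}, {ω₄,ω₅}, {ω₁,ω₂,ω₃}, {ω₁,ω₂,ω₄}, {ω₁,ω₂,ω₅}, {ω₁,ω₃,ω₄}, {ω₁,ω₃,ω₅}, {ω₁,ω₄,ω₅}, {ω₂,ω₃,ω₄}, {ω₂,ω₃,ω₅}, {ω₂,ω₄,ω₅}, {ω₃,ω₄,ω₅}, {ω₁,ω₂,ω₃,ω₄}, {ω₁,ω₂,ω₃,ω₅}, {ω₁,ω₂,ω₄,ω₅}, {ω₁,ω₃,ω₄,ω₅}, {ω₂,ω₃,ω₄,ω₅}, S }.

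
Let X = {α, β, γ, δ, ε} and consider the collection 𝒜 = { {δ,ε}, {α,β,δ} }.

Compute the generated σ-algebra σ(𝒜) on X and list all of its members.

Seed the family with 𝒜 together with ∅ and X: { {}, {δ,ε}, {α,β,δ}, X }.
Step 1 adds 3:
  {γ,ε}  = {α,β,δ}ᶜ
  {α,β,γ}  = {δ,ε}ᶜ
  {α,β,δ,ε}  = {δ,ε} ∪ {α,β,δ}
  |family| = 7
Step 2. New:
  {γ}  = {α,β,δ,ε}ᶜ
  {γ,δ,ε}  = {δ,ε} ∪ {γ,ε}
  {α,β,γ,δ}  = {α,β,γ} ∪ {α,β,δ}
  {α,β,γ,ε}  = {α,β,γ} ∪ {γ,ε}
  |family| = 11
Step 3 adds 3:
  {δ}  = {α,β,γ,ε}ᶜ
  {ε}  = {α,β,γ,δ}ᶜ
  {α,β}  = {γ,δ,ε}ᶜ
  |family| = 14
Step 4: +2 →
  {γ,δ}  = {γ} ∪ {δ}
  {α,β,ε}  = {α,β} ∪ {ε}
  |family| = 16
After Step 5 the family is unchanged; done.

Hence σ(𝒜) has 16 members: { {}, {γ}, {δ}, {ε}, {α,β}, {γ,δ}, {γ,ε}, {δ,ε}, {α,β,γ}, {α,β,δ}, {α,β,ε}, {γ,δ,ε}, {α,β,γ,δ}, {α,β,γ,ε}, {α,β,δ,ε}, X }.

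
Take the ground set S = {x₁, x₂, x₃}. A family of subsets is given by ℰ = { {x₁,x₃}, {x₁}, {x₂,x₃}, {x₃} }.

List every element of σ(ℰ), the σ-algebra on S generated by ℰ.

Seed the family with ℰ together with ∅ and S: { {}, {x₁}, {x₃}, {x₁,x₃}, {x₂,x₃}, S }.
Step 1: +2 →
  {x₂}  = complement {x₁,x₃}
  {x₁,x₂}  = complement {x₃}
Step 2 adds nothing — fixpoint reached.

|σ(ℰ)| = 8.  σ(ℰ) = { {}, {x₁}, {x₂}, {x₃}, {x₁,x₂}, {x₁,x₃}, {x₂,x₃}, S }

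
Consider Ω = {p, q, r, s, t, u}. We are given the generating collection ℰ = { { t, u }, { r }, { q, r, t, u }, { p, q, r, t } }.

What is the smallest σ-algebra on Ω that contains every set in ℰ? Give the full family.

σ(ℰ) (64 sets): { ∅, { p }, { q }, { r }, { s }, { t }, { u }, { p, q }, { p, r }, { p, s }, { p, t }, { p, u }, { q, r }, { q, s }, { q, t }, { q, u }, { r, s }, { r, t }, { r, u }, { s, t }, { s, u }, { t, u }, { p, q, r }, { p, q, s }, { p, q, t }, { p, q, u }, { p, r, s }, { p, r, t }, { p, r, u }, { p, s, t }, { p, s, u }, { p, t, u }, { q, r, s }, { q, r, t }, { q, r, u }, { q, s, t }, { q, s, u }, { q, t, u }, { r, s, t }, { r, s, u }, { r, t, u }, { s, t, u }, { p, q, r, s }, { p, q, r, t }, { p, q, r, u }, { p, q, s, t }, { p, q, s, u }, { p, q, t, u }, { p, r, s, t }, { p, r, s, u }, { p, r, t, u }, { p, s, t, u }, { q, r, s, t }, { q, r, s, u }, { q, r, t, u }, { q, s, t, u }, { r, s, t, u }, { p, q, r, s, t }, { p, q, r, s, u }, { p, q, r, t, u }, { p, q, s, t, u }, { p, r, s, t, u }, { q, r, s, t, u }, Ω }

Check:
Seed the family with ℰ together with ∅ and Ω: { ∅, { r }, { t, u }, { p, q, r, t }, { q, r, t, u }, Ω }.
Iteration 1: +6 →
  { p, s }  = { q, r, t, u }ᶜ
  { s, u }  = { p, q, r, t }ᶜ
  { r, t, u }  = { r } ∪ { t, u }
  { p, q, r, s }  = { t, u }ᶜ
  { p, q, r, t, u }  = { t, u } ∪ { p, q, r, t }
  { p, q, s, t, u }  = { r }ᶜ
  (now 12)
Iteration 2: +12 →
  { s }  = { p, q, r, t, u }ᶜ
  { p, q, s }  = { r, t, u }ᶜ
  { p, r, s }  = { r } ∪ { p, s }
  { p, s, u }  = { p, s } ∪ { s, u }
  { r, s, u }  = { r } ∪ { s, u }
  { s, t, u }  = { t, u } ∪ { s, u }
  { p, s, t, u }  = { t, u } ∪ { p, s }
  { r, s, t, u }  = { r, t, u } ∪ { s, u }
  { p, q, r, s, t }  = { p, s } ∪ { p, q, r, t }
  { p, q, r, s, u }  = { p, q, r, s } ∪ { s, u }
  { p, r, s, t, u }  = { p, s } ∪ { r, t, u }
  { q, r, s, t, u }  = { s, u } ∪ { q, r, t, u }
  (now 24)
Iteration 3 adds 13:
  { p }  = { q, r, s, t, u }ᶜ
  { q }  = { p, r, s, t, u }ᶜ
  { t }  = { p, q, r, s, u }ᶜ
  { u }  = { p, q, r, s, t }ᶜ
  { p, q }  = { r, s, t, u }ᶜ
  { q, r }  = { p, s, t, u }ᶜ
  { r, s }  = { r } ∪ { s }
  { p, q, r }  = { s, t, u }ᶜ
  { p, q, t }  = { r, s, u }ᶜ
  { q, r, t }  = { p, s, u }ᶜ
  { q, t, u }  = { p, r, s }ᶜ
  { p, q, s, u }  = { p, s, u } ∪ { p, q, s }
  { p, r, s, u }  = { p, s, u } ∪ { p, r, s }
  (now 37)
Iteration 4: 24 new —
  { p, r }  = { p } ∪ { r }
  { p, t }  = { p } ∪ { t }
  { p, u }  = { p } ∪ { u }
  { q, s }  = { q } ∪ { s }
  { q, t }  = { p, r, s, u }ᶜ
  { q, u }  = { q } ∪ { u }
  { r, t }  = { p, q, s, u }ᶜ
  { r, u }  = { u } ∪ { r }
  { s, t }  = { t } ∪ { s }
  { p, q, u }  = { p, q } ∪ { u }
  { p, s, t }  = { t } ∪ { p, s }
  { p, t, u }  = { t, u } ∪ { p }
  { q, r, s }  = { r, s } ∪ { q }
  { q, r, u }  = { u } ∪ { q, r }
  { q, s, u }  = { q } ∪ { s, u }
  { r, s, t }  = { r, s } ∪ { t }
  { p, q, r, u }  = { p, q, r } ∪ { u }
  { p, q, s, t }  = { p, q, s } ∪ { t }
  { p, q, t, u }  = { r, s }ᶜ
  { p, r, s, t }  = { t } ∪ { p, r, s }
  { p, r, t, u }  = { p } ∪ { r, t, u }
  { q, r, s, t }  = { r, s } ∪ { q, r, t }
  { q, r, s, u }  = { q } ∪ { r, s, u }
  { q, s, t, u }  = { q } ∪ { s, t, u }
  (now 61)
Iteration 5: +3 →
  { p, r, t }  = { q, s, u }ᶜ
  { p, r, u }  = { p, u } ∪ { p, r }
  { q, s, t }  = { q, t } ∪ { s, t }
  (now 64)
Iteration 6: stable.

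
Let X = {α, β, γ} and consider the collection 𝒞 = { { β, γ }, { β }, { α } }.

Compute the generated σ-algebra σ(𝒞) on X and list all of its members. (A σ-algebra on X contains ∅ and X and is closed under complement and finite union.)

|σ(𝒞)| = 8.  σ(𝒞) = { ∅, { α }, { β }, { γ }, { α, β }, { α, γ }, { β, γ }, X }

Derivation:
Take S₀ = 𝒞 ∪ {∅, X} = { ∅, { α }, { β }, { β, γ }, X }.
Round 1. New:
  { α, β }  = { β } ∪ { α }
  { α, γ }  = ᶜ of { β }
  (now 7)
Round 2. New:
  { γ }  = ᶜ of { α, β }
  (now 8)
Round 3: stable.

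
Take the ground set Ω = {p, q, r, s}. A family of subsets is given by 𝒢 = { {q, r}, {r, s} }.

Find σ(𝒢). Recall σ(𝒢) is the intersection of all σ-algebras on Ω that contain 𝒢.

Start: 𝒢 ∪ {∅, Ω} = { ∅, {q, r}, {r, s}, Ω }.
Pass 1. New:
  {p, q}  = {r, s}ᶜ
  {p, s}  = {q, r}ᶜ
  {q, r, s}  = {r, s} ∪ {q, r}
  (now 7)
Pass 2. New:
  {p}  = {q, r, s}ᶜ
  {p, q, r}  = {q, r} ∪ {p, q}
  {p, q, s}  = {p, s} ∪ {p, q}
  {p, r, s}  = {r, s} ∪ {p, s}
  (now 11)
Pass 3: +3 →
  {q}  = {p, r, s}ᶜ
  {r}  = {p, q, s}ᶜ
  {s}  = {p, q, r}ᶜ
  (now 14)
Pass 4: +2 →
  {p, r}  = {r} ∪ {p}
  {q, s}  = {s} ∪ {q}
  (now 16)
Pass 5 adds nothing — fixpoint reached.

|σ(𝒢)| = 16.  σ(𝒢) = { ∅, {p}, {q}, {r}, {s}, {p, q}, {p, r}, {p, s}, {q, r}, {q, s}, {r, s}, {p, q, r}, {p, q, s}, {p, r, s}, {q, r, s}, Ω }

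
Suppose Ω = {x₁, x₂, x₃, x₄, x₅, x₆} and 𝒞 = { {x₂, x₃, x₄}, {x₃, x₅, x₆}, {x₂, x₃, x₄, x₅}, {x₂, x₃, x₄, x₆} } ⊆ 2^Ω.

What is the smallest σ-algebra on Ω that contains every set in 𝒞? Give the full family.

|σ(𝒞)| = 32.  σ(𝒞) = { {}, {x₁}, {x₃}, {x₅}, {x₆}, {x₁, x₃}, {x₁, x₅}, {x₁, x₆}, {x₂, x₄}, {x₃, x₅}, {x₃, x₆}, {x₅, x₆}, {x₁, x₂, x₄}, {x₁, x₃, x₅}, {x₁, x₃, x₆}, {x₁, x₅, x₆}, {x₂, x₃, x₄}, {x₂, x₄, x₅}, {x₂, x₄, x₆}, {x₃, x₅, x₆}, {x₁, x₂, x₃, x₄}, {x₁, x₂, x₄, x₅}, {x₁, x₂, x₄, x₆}, {x₁, x₃, x₅, x₆}, {x₂, x₃, x₄, x₅}, {x₂, x₃, x₄, x₆}, {x₂, x₄, x₅, x₆}, {x₁, x₂, x₃, x₄, x₅}, {x₁, x₂, x₃, x₄, x₆}, {x₁, x₂, x₄, x₅, x₆}, {x₂, x₃, x₄, x₅, x₆}, Ω }

Working:
Take S₀ = 𝒞 ∪ {∅, Ω} = { {}, {x₂, x₃, x₄}, {x₃, x₅, x₆}, {x₂, x₃, x₄, x₅}, {x₂, x₃, x₄, x₆}, Ω }.
Iteration 1 (5 new):
  {x₁, x₅}  = ᶜ of {x₂, x₃, x₄, x₆}
  {x₁, x₆}  = ᶜ of {x₂, x₃, x₄, x₅}
  {x₁, x₂, x₄}  = ᶜ of {x₃, x₅, x₆}
  {x₁, x₅, x₆}  = ᶜ of {x₂, x₃, x₄}
  {x₂, x₃, x₄, x₅, x₆}  = {x₂, x₃, x₄} ∪ {x₃, x₅, x₆}
Iteration 2 (8 new):
  {x₁}  = ᶜ of {x₂, x₃, x₄, x₅, x₆}
  {x₁, x₂, x₃, x₄}  = {x₂, x₃, x₄} ∪ {x₁, x₂, x₄}
  {x₁, x₂, x₄, x₅}  = {x₁, x₂, x₄} ∪ {x₁, x₅}
  {x₁, x₂, x₄, x₆}  = {x₁, x₆} ∪ {x₁, x₂, x₄}
  {x₁, x₃, x₅, x₆}  = {x₁, x₆} ∪ {x₃, x₅, x₆}
  {x₁, x₂, x₃, x₄, x₅}  = {x₂, x₃, x₄} ∪ {x₁, x₅}
  {x₁, x₂, x₃, x₄, x₆}  = {x₂, x₃, x₄} ∪ {x₁, x₆}
  {x₁, x₂, x₄, x₅, x₆}  = {x₁, x₂, x₄} ∪ {x₁, x₅, x₆}
Iteration 3 adds 7:
  {x₃}  = ᶜ of {x₁, x₂, x₄, x₅, x₆}
  {x₅}  = ᶜ of {x₁, x₂, x₃, x₄, x₆}
  {x₆}  = ᶜ of {x₁, x₂, x₃, x₄, x₅}
  {x₂, x₄}  = ᶜ of {x₁, x₃, x₅, x₆}
  {x₃, x₅}  = ᶜ of {x₁, x₂, x₄, x₆}
  {x₃, x₆}  = ᶜ of {x₁, x₂, x₄, x₅}
  {x₅, x₆}  = ᶜ of {x₁, x₂, x₃, x₄}
Iteration 4: +6 →
  {x₁, x₃}  = {x₃} ∪ {x₁}
  {x₁, x₃, x₅}  = {x₃} ∪ {x₁, x₅}
  {x₁, x₃, x₆}  = {x₁, x₆} ∪ {x₃}
  {x₂, x₄, x₅}  = {x₅} ∪ {x₂, x₄}
  {x₂, x₄, x₆}  = {x₆} ∪ {x₂, x₄}
  {x₂, x₄, x₅, x₆}  = {x₅, x₆} ∪ {x₂, x₄}
Iteration 5 adds nothing — fixpoint reached.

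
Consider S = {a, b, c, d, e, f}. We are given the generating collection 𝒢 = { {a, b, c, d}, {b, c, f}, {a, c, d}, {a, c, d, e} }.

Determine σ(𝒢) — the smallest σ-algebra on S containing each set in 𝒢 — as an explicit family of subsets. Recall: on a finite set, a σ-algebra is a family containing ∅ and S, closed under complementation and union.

Initial family (6 sets): { ∅, {a, c, d}, {b, c, f}, {a, b, c, d}, {a, c, d, e}, S }.
Step 1: +6 →
  {b, f}  = complement {a, c, d, e}
  {e, f}  = complement {a, b, c, d}
  {a, d, e}  = complement {b, c, f}
  {b, e, f}  = complement {a, c, d}
  {a, b, c, d, e}  = {a, c, d, e} ∪ {a, b, c, d}
  {a, b, c, d, f}  = {a, c, d} ∪ {b, c, f}
  (now 12)
Step 2. New:
  {e}  = complement {a, b, c, d, f}
  {f}  = complement {a, b, c, d, e}
  {a, d, e, f}  = {a, d, e} ∪ {e, f}
  {b, c, e, f}  = {e, f} ∪ {b, c, f}
  {a, b, d, e, f}  = {a, d, e} ∪ {b, f}
  {a, c, d, e, f}  = {e, f} ∪ {a, c, d}
  (now 18)
Step 3: +5 →
  {b}  = complement {a, c, d, e, f}
  {c}  = complement {a, b, d, e, f}
  {a, d}  = complement {b, c, e, f}
  {b, c}  = complement {a, d, e, f}
  {a, c, d, f}  = {a, c, d} ∪ {f}
  (now 23)
Step 4: 9 new —
  {b, e}  = complement {a, c, d, f}
  {c, e}  = {e} ∪ {c}
  {c, f}  = {f} ∪ {c}
  {a, b, d}  = {b} ∪ {a, d}
  {a, d, f}  = {f} ∪ {a, d}
  {b, c, e}  = {e} ∪ {b, c}
  {c, e, f}  = {e, f} ∪ {c}
  {a, b, d, e}  = {a, d, e} ∪ {b}
  {a, b, d, f}  = {b, f} ∪ {a, d}
  (now 32)
Step 5: already closed under ᶜ and ∪.

Therefore σ(𝒢) = { ∅, {b}, {c}, {e}, {f}, {a, d}, {b, c}, {b, e}, {b, f}, {c, e}, {c, f}, {e, f}, {a, b, d}, {a, c, d}, {a, d, e}, {a, d, f}, {b, c, e}, {b, c, f}, {b, e, f}, {c, e, f}, {a, b, c, d}, {a, b, d, e}, {a, b, d, f}, {a, c, d, e}, {a, c, d, f}, {a, d, e, f}, {b, c, e, f}, {a, b, c, d, e}, {a, b, c, d, f}, {a, b, d, e, f}, {a, c, d, e, f}, S } (|σ(𝒢)| = 32).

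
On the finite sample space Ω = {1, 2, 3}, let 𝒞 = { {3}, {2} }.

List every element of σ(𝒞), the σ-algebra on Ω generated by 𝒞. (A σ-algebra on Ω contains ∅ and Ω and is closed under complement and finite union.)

σ(𝒞) = { ∅, {1}, {2}, {3}, {1,2}, {1,3}, {2,3}, Ω }

Check:
Take S₀ = 𝒞 ∪ {∅, Ω} = { ∅, {2}, {3}, Ω }.
Round 1: 3 new —
  {1,2}  = ᶜ of {3}
  {1,3}  = ᶜ of {2}
  {2,3}  = {3} ∪ {2}
Round 2 adds 1:
  {1}  = ᶜ of {2,3}
After Round 3 the family is unchanged; done.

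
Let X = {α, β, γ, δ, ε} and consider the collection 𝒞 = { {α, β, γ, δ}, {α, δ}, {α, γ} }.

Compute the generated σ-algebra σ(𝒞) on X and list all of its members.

|σ(𝒞)| = 32.  σ(𝒞) = { {}, {α}, {β}, {γ}, {δ}, {ε}, {α, β}, {α, γ}, {α, δ}, {α, ε}, {β, γ}, {β, δ}, {β, ε}, {γ, δ}, {γ, ε}, {δ, ε}, {α, β, γ}, {α, β, δ}, {α, β, ε}, {α, γ, δ}, {α, γ, ε}, {α, δ, ε}, {β, γ, δ}, {β, γ, ε}, {β, δ, ε}, {γ, δ, ε}, {α, β, γ, δ}, {α, β, γ, ε}, {α, β, δ, ε}, {α, γ, δ, ε}, {β, γ, δ, ε}, X }

Working:
Take S₀ = 𝒞 ∪ {∅, X} = { {}, {α, γ}, {α, δ}, {α, β, γ, δ}, X }.
Step 1 (4 new):
  {ε}  = X∖{α, β, γ, δ}
  {α, γ, δ}  = {α, δ} ∪ {α, γ}
  {β, γ, ε}  = X∖{α, δ}
  {β, δ, ε}  = X∖{α, γ}
Step 2 adds 7:
  {β, ε}  = X∖{α, γ, δ}
  {α, γ, ε}  = {ε} ∪ {α, γ}
  {α, δ, ε}  = {ε} ∪ {α, δ}
  {α, β, γ, ε}  = {β, γ, ε} ∪ {α, γ}
  {α, β, δ, ε}  = {α, δ} ∪ {β, δ, ε}
  {α, γ, δ, ε}  = {ε} ∪ {α, γ, δ}
  {β, γ, δ, ε}  = {β, γ, ε} ∪ {β, δ, ε}
Step 3: +6 →
  {α}  = X∖{β, γ, δ, ε}
  {β}  = X∖{α, γ, δ, ε}
  {γ}  = X∖{α, β, δ, ε}
  {δ}  = X∖{α, β, γ, ε}
  {β, γ}  = X∖{α, δ, ε}
  {β, δ}  = X∖{α, γ, ε}
Step 4 (9 new):
  {α, β}  = {β} ∪ {α}
  {α, ε}  = {ε} ∪ {α}
  {γ, δ}  = {γ} ∪ {δ}
  {γ, ε}  = {ε} ∪ {γ}
  {δ, ε}  = {ε} ∪ {δ}
  {α, β, γ}  = {β} ∪ {α, γ}
  {α, β, δ}  = {β} ∪ {α, δ}
  {α, β, ε}  = {β, ε} ∪ {α}
  {β, γ, δ}  = {γ} ∪ {β, δ}
Step 5: +1 →
  {γ, δ, ε}  = X∖{α, β}
Step 6: already closed under ᶜ and ∪.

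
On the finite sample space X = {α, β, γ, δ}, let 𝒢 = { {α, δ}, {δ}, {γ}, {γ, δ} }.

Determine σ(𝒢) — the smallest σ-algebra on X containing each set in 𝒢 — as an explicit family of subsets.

|σ(𝒢)| = 16.  σ(𝒢) = { {}, {α}, {β}, {γ}, {δ}, {α, β}, {α, γ}, {α, δ}, {β, γ}, {β, δ}, {γ, δ}, {α, β, γ}, {α, β, δ}, {α, γ, δ}, {β, γ, δ}, X }

Working:
Start: 𝒢 ∪ {∅, X} = { {}, {γ}, {δ}, {α, δ}, {γ, δ}, X }.
Round 1 (5 new):
  {α, β}  = ᶜ of {γ, δ}
  {β, γ}  = ᶜ of {α, δ}
  {α, β, γ}  = ᶜ of {δ}
  {α, β, δ}  = ᶜ of {γ}
  {α, γ, δ}  = {γ} ∪ {α, δ}
  |family| = 11
Round 2: +2 →
  {β}  = ᶜ of {α, γ, δ}
  {β, γ, δ}  = {γ, δ} ∪ {β, γ}
  |family| = 13
Round 3: +2 →
  {α}  = ᶜ of {β, γ, δ}
  {β, δ}  = {δ} ∪ {β}
  |family| = 15
Round 4: 1 new —
  {α, γ}  = ᶜ of {β, δ}
  |family| = 16
After Round 5 the family is unchanged; done.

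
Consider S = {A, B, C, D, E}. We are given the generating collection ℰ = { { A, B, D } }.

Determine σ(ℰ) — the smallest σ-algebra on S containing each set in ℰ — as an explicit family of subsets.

Initial family (3 sets): { {}, { A, B, D }, S }.
Step 1 (1 new):
  { C, E }  = complement { A, B, D }
After Step 2 the family is unchanged; done.

Therefore σ(ℰ) = { {}, { C, E }, { A, B, D }, S } (|σ(ℰ)| = 4).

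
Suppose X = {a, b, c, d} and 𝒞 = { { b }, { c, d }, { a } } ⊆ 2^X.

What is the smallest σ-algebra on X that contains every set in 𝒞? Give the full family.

|σ(𝒞)| = 8.  σ(𝒞) = { ∅, { a }, { b }, { a, b }, { c, d }, { a, c, d }, { b, c, d }, X }

Trace:
Initial family (5 sets): { ∅, { a }, { b }, { c, d }, X }.
Round 1: +3 →
  { a, b }  = X∖{ c, d }
  { a, c, d }  = X∖{ b }
  { b, c, d }  = X∖{ a }
Round 2: stable.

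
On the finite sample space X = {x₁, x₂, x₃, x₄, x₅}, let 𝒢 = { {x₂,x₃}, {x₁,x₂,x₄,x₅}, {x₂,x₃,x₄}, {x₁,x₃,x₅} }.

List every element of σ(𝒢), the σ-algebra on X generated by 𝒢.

Answer: σ(𝒢) = { ∅, {x₂}, {x₃}, {x₄}, {x₁,x₅}, {x₂,x₃}, {x₂,x₄}, {x₃,x₄}, {x₁,x₂,x₅}, {x₁,x₃,x₅}, {x₁,x₄,x₅}, {x₂,x₃,x₄}, {x₁,x₂,x₃,x₅}, {x₁,x₂,x₄,x₅}, {x₁,x₃,x₄,x₅}, X }

Working:
Start: 𝒢 ∪ {∅, X} = { ∅, {x₂,x₃}, {x₁,x₃,x₅}, {x₂,x₃,x₄}, {x₁,x₂,x₄,x₅}, X }.
Round 1: +5 →
  {x₃}  = X∖{x₁,x₂,x₄,x₅}
  {x₁,x₅}  = X∖{x₂,x₃,x₄}
  {x₂,x₄}  = X∖{x₁,x₃,x₅}
  {x₁,x₄,x₅}  = X∖{x₂,x₃}
  {x₁,x₂,x₃,x₅}  = {x₂,x₃} ∪ {x₁,x₃,x₅}
  — 11 sets.
Round 2 (2 new):
  {x₄}  = X∖{x₁,x₂,x₃,x₅}
  {x₁,x₃,x₄,x₅}  = {x₁,x₄,x₅} ∪ {x₁,x₃,x₅}
  — 13 sets.
Round 3 adds 2:
  {x₂}  = X∖{x₁,x₃,x₄,x₅}
  {x₃,x₄}  = {x₃} ∪ {x₄}
  — 15 sets.
Round 4: +1 →
  {x₁,x₂,x₅}  = X∖{x₃,x₄}
  — 16 sets.
Round 5: no new sets; the family is a σ-algebra.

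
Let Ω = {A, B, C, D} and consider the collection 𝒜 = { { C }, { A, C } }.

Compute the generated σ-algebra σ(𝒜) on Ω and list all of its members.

Take S₀ = 𝒜 ∪ {∅, Ω} = { {  }, { C }, { A, C }, Ω }.
Round 1. New:
  { B, D }  = complement { A, C }
  { A, B, D }  = complement { C }
  (now 6)
Round 2. New:
  { B, C, D }  = { C } ∪ { B, D }
  (now 7)
Round 3 adds 1:
  { A }  = complement { B, C, D }
  (now 8)
Round 4 adds nothing — fixpoint reached.

σ(𝒜) = { {  }, { A }, { C }, { A, C }, { B, D }, { A, B, D }, { B, C, D }, Ω }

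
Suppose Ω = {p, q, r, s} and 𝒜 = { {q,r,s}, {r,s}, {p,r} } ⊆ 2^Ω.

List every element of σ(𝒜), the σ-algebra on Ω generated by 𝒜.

Seed the family with 𝒜 together with ∅ and Ω: { {}, {p,r}, {r,s}, {q,r,s}, Ω }.
Step 1 adds 4:
  {p}  = complement {q,r,s}
  {p,q}  = complement {r,s}
  {q,s}  = complement {p,r}
  {p,r,s}  = {r,s} ∪ {p,r}
  (now 9)
Step 2: +3 →
  {q}  = complement {p,r,s}
  {p,q,r}  = {p,q} ∪ {p,r}
  {p,q,s}  = {p,q} ∪ {q,s}
  (now 12)
Step 3: +2 →
  {r}  = complement {p,q,s}
  {s}  = complement {p,q,r}
  (now 14)
Step 4 (2 new):
  {p,s}  = {s} ∪ {p}
  {q,r}  = {r} ∪ {q}
  (now 16)
Step 5: closed — nothing new.

Hence σ(𝒜) has 16 members: { {}, {p}, {q}, {r}, {s}, {p,q}, {p,r}, {p,s}, {q,r}, {q,s}, {r,s}, {p,q,r}, {p,q,s}, {p,r,s}, {q,r,s}, Ω }.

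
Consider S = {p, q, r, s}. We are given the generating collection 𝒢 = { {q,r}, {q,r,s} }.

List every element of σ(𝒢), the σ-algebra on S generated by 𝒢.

σ(𝒢) = { {}, {p}, {s}, {p,s}, {q,r}, {p,q,r}, {q,r,s}, S }

Derivation:
Initial family (4 sets): { {}, {q,r}, {q,r,s}, S }.
Iteration 1 adds 2:
  {p}  = ᶜ of {q,r,s}
  {p,s}  = ᶜ of {q,r}
  |family| = 6
Iteration 2. New:
  {p,q,r}  = {q,r} ∪ {p}
  |family| = 7
Iteration 3 adds 1:
  {s}  = ᶜ of {p,q,r}
  |family| = 8
Iteration 4 adds nothing — fixpoint reached.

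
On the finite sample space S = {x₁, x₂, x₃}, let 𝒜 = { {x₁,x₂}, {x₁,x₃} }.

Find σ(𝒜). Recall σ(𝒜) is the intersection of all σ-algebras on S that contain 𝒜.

Start: 𝒜 ∪ {∅, S} = { {}, {x₁,x₂}, {x₁,x₃}, S }.
Pass 1 (2 new):
  {x₂}  = complement {x₁,x₃}
  {x₃}  = complement {x₁,x₂}
  — 6 sets.
Pass 2: 1 new —
  {x₂,x₃}  = {x₃} ∪ {x₂}
  — 7 sets.
Pass 3: 1 new —
  {x₁}  = complement {x₂,x₃}
  — 8 sets.
Pass 4: already closed under ᶜ and ∪.

|σ(𝒜)| = 8.  σ(𝒜) = { {}, {x₁}, {x₂}, {x₃}, {x₁,x₂}, {x₁,x₃}, {x₂,x₃}, S }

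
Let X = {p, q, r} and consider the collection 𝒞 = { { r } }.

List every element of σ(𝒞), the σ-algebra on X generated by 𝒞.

Answer: σ(𝒞) = { {}, { r }, { p, q }, X }

Trace:
Seed the family with 𝒞 together with ∅ and X: { {}, { r }, X }.
Iteration 1. New:
  { p, q }  = complement { r }
  [4 total]
After Iteration 2 the family is unchanged; done.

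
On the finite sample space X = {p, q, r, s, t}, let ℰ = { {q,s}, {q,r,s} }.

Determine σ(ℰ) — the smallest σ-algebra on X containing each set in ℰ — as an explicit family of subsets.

Seed the family with ℰ together with ∅ and X: { {}, {q,s}, {q,r,s}, X }.
Iteration 1: +2 →
  {p,t}  = complement {q,r,s}
  {p,r,t}  = complement {q,s}
Iteration 2 (1 new):
  {p,q,s,t}  = {p,t} ∪ {q,s}
Iteration 3: 1 new —
  {r}  = complement {p,q,s,t}
Iteration 4: no new sets; the family is a σ-algebra.

Therefore σ(ℰ) = { {}, {r}, {p,t}, {q,s}, {p,r,t}, {q,r,s}, {p,q,s,t}, X } (|σ(ℰ)| = 8).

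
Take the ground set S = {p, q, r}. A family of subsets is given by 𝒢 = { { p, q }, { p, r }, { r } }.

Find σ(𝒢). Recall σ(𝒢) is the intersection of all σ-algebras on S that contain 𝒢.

Answer: σ(𝒢) = { ∅, { p }, { q }, { r }, { p, q }, { p, r }, { q, r }, S }

Derivation:
Take S₀ = 𝒢 ∪ {∅, S} = { ∅, { r }, { p, q }, { p, r }, S }.
Pass 1: +1 →
  { q }  = complement { p, r }
  — 6 sets.
Pass 2 adds 1:
  { q, r }  = { r } ∪ { q }
  — 7 sets.
Pass 3 (1 new):
  { p }  = complement { q, r }
  — 8 sets.
Pass 4: already closed under ᶜ and ∪.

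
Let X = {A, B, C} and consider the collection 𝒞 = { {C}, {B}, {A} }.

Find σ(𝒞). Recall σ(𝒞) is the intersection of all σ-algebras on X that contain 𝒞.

Start: 𝒞 ∪ {∅, X} = { {}, {A}, {B}, {C}, X }.
Step 1 adds 3:
  {A, B}  = {C}ᶜ
  {A, C}  = {B}ᶜ
  {B, C}  = {A}ᶜ
  |family| = 8
Step 2: no new sets; the family is a σ-algebra.

Hence σ(𝒞) has 8 members: { {}, {A}, {B}, {C}, {A, B}, {A, C}, {B, C}, X }.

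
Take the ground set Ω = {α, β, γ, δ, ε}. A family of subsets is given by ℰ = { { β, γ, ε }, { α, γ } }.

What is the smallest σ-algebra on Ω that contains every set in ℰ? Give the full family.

Start: ℰ ∪ {∅, Ω} = { {}, { α, γ }, { β, γ, ε }, Ω }.
Round 1: +3 →
  { α, δ }  = ᶜ of { β, γ, ε }
  { β, δ, ε }  = ᶜ of { α, γ }
  { α, β, γ, ε }  = { α, γ } ∪ { β, γ, ε }
  (now 7)
Round 2 (4 new):
  { δ }  = ᶜ of { α, β, γ, ε }
  { α, γ, δ }  = { α, δ } ∪ { α, γ }
  { α, β, δ, ε }  = { α, δ } ∪ { β, δ, ε }
  { β, γ, δ, ε }  = { β, γ, ε } ∪ { β, δ, ε }
  (now 11)
Round 3: 3 new —
  { α }  = ᶜ of { β, γ, δ, ε }
  { γ }  = ᶜ of { α, β, δ, ε }
  { β, ε }  = ᶜ of { α, γ, δ }
  (now 14)
Round 4: +2 →
  { γ, δ }  = { γ } ∪ { δ }
  { α, β, ε }  = { β, ε } ∪ { α }
  (now 16)
Round 5: no new sets; the family is a σ-algebra.

Therefore σ(ℰ) = { {}, { α }, { γ }, { δ }, { α, γ }, { α, δ }, { β, ε }, { γ, δ }, { α, β, ε }, { α, γ, δ }, { β, γ, ε }, { β, δ, ε }, { α, β, γ, ε }, { α, β, δ, ε }, { β, γ, δ, ε }, Ω } (|σ(ℰ)| = 16).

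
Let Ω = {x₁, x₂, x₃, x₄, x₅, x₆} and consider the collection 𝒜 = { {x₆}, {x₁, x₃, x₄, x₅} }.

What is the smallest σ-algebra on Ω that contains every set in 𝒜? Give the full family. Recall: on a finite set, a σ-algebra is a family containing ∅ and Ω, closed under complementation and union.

Initial family (4 sets): { {}, {x₆}, {x₁, x₃, x₄, x₅}, Ω }.
Round 1. New:
  {x₂, x₆}  = {x₁, x₃, x₄, x₅}ᶜ
  {x₁, x₂, x₃, x₄, x₅}  = {x₆}ᶜ
  {x₁, x₃, x₄, x₅, x₆}  = {x₁, x₃, x₄, x₅} ∪ {x₆}
Round 2 adds 1:
  {x₂}  = {x₁, x₃, x₄, x₅, x₆}ᶜ
Round 3: no new sets; the family is a σ-algebra.

Therefore σ(𝒜) = { {}, {x₂}, {x₆}, {x₂, x₆}, {x₁, x₃, x₄, x₅}, {x₁, x₂, x₃, x₄, x₅}, {x₁, x₃, x₄, x₅, x₆}, Ω } (|σ(𝒜)| = 8).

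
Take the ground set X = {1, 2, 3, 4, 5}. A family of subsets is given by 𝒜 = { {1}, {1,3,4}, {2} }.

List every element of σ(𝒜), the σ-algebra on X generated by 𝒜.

Seed the family with 𝒜 together with ∅ and X: { {}, {1}, {2}, {1,3,4}, X }.
Pass 1: 5 new —
  {1,2}  = {2} ∪ {1}
  {2,5}  = complement {1,3,4}
  {1,2,3,4}  = {1,3,4} ∪ {2}
  {1,3,4,5}  = complement {2}
  {2,3,4,5}  = complement {1}
Pass 2. New:
  {5}  = complement {1,2,3,4}
  {1,2,5}  = {2,5} ∪ {1,2}
  {3,4,5}  = complement {1,2}
Pass 3 adds 2:
  {1,5}  = {5} ∪ {1}
  {3,4}  = complement {1,2,5}
Pass 4: +1 →
  {2,3,4}  = complement {1,5}
Pass 5: already closed under ᶜ and ∪.

Hence σ(𝒜) has 16 members: { {}, {1}, {2}, {5}, {1,2}, {1,5}, {2,5}, {3,4}, {1,2,5}, {1,3,4}, {2,3,4}, {3,4,5}, {1,2,3,4}, {1,3,4,5}, {2,3,4,5}, X }.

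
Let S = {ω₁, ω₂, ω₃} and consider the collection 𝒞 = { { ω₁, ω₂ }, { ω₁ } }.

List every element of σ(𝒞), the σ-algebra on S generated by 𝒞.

σ(𝒞) = { ∅, { ω₁ }, { ω₂ }, { ω₃ }, { ω₁, ω₂ }, { ω₁, ω₃ }, { ω₂, ω₃ }, S }

Working:
Take S₀ = 𝒞 ∪ {∅, S} = { ∅, { ω₁ }, { ω₁, ω₂ }, S }.
Step 1: +2 →
  { ω₃ }  = complement { ω₁, ω₂ }
  { ω₂, ω₃ }  = complement { ω₁ }
  |family| = 6
Step 2 (1 new):
  { ω₁, ω₃ }  = { ω₃ } ∪ { ω₁ }
  |family| = 7
Step 3 adds 1:
  { ω₂ }  = complement { ω₁, ω₃ }
  |family| = 8
Step 4: closed — nothing new.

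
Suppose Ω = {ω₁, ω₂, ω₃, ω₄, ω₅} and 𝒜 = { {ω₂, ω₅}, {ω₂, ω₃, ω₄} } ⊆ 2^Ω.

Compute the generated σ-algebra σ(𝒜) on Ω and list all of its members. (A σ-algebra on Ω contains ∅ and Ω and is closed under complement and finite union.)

σ(𝒜) (16 sets): { ∅, {ω₁}, {ω₂}, {ω₅}, {ω₁, ω₂}, {ω₁, ω₅}, {ω₂, ω₅}, {ω₃, ω₄}, {ω₁, ω₂, ω₅}, {ω₁, ω₃, ω₄}, {ω₂, ω₃, ω₄}, {ω₃, ω₄, ω₅}, {ω₁, ω₂, ω₃, ω₄}, {ω₁, ω₃, ω₄, ω₅}, {ω₂, ω₃, ω₄, ω₅}, Ω }

Check:
Start: 𝒜 ∪ {∅, Ω} = { ∅, {ω₂, ω₅}, {ω₂, ω₃, ω₄}, Ω }.
Iteration 1 adds 3:
  {ω₁, ω₅}  = complement {ω₂, ω₃, ω₄}
  {ω₁, ω₃, ω₄}  = complement {ω₂, ω₅}
  {ω₂, ω₃, ω₄, ω₅}  = {ω₂, ω₅} ∪ {ω₂, ω₃, ω₄}
  [7 total]
Iteration 2: 4 new —
  {ω₁}  = complement {ω₂, ω₃, ω₄, ω₅}
  {ω₁, ω₂, ω₅}  = {ω₂, ω₅} ∪ {ω₁, ω₅}
  {ω₁, ω₂, ω₃, ω₄}  = {ω₁, ω₃, ω₄} ∪ {ω₂, ω₃, ω₄}
  {ω₁, ω₃, ω₄, ω₅}  = {ω₁, ω₃, ω₄} ∪ {ω₁, ω₅}
  [11 total]
Iteration 3 (3 new):
  {ω₂}  = complement {ω₁, ω₃, ω₄, ω₅}
  {ω₅}  = complement {ω₁, ω₂, ω₃, ω₄}
  {ω₃, ω₄}  = complement {ω₁, ω₂, ω₅}
  [14 total]
Iteration 4. New:
  {ω₁, ω₂}  = {ω₂} ∪ {ω₁}
  {ω₃, ω₄, ω₅}  = {ω₃, ω₄} ∪ {ω₅}
  [16 total]
Iteration 5: stable.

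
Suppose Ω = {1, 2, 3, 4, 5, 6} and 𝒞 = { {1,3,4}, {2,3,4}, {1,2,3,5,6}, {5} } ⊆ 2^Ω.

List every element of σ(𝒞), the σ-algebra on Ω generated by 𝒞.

Seed the family with 𝒞 together with ∅ and Ω: { {}, {5}, {1,3,4}, {2,3,4}, {1,2,3,5,6}, Ω }.
Iteration 1. New:
  {4}  = complement {1,2,3,5,6}
  {1,5,6}  = complement {2,3,4}
  {2,5,6}  = complement {1,3,4}
  {1,2,3,4}  = {1,3,4} ∪ {2,3,4}
  {1,3,4,5}  = {1,3,4} ∪ {5}
  {2,3,4,5}  = {2,3,4} ∪ {5}
  {1,2,3,4,6}  = complement {5}
Iteration 2 adds 10:
  {1,6}  = complement {2,3,4,5}
  {2,6}  = complement {1,3,4,5}
  {4,5}  = {5} ∪ {4}
  {5,6}  = complement {1,2,3,4}
  {1,2,5,6}  = {2,5,6} ∪ {1,5,6}
  {1,4,5,6}  = {1,5,6} ∪ {4}
  {2,4,5,6}  = {2,5,6} ∪ {4}
  {1,2,3,4,5}  = {2,3,4} ∪ {1,3,4,5}
  {1,3,4,5,6}  = {1,3,4} ∪ {1,5,6}
  {2,3,4,5,6}  = {2,3,4} ∪ {2,5,6}
Iteration 3: +14 →
  {1}  = complement {2,3,4,5,6}
  {2}  = complement {1,3,4,5,6}
  {6}  = complement {1,2,3,4,5}
  {1,3}  = complement {2,4,5,6}
  {2,3}  = complement {1,4,5,6}
  {3,4}  = complement {1,2,5,6}
  {1,2,6}  = {1,6} ∪ {2,6}
  {1,4,6}  = {1,6} ∪ {4}
  {2,4,6}  = {2,6} ∪ {4}
  {4,5,6}  = {5,6} ∪ {4,5}
  {1,2,3,6}  = complement {4,5}
  {1,3,4,6}  = {1,6} ∪ {1,3,4}
  {2,3,4,6}  = {2,3,4} ∪ {2,6}
  {1,2,4,5,6}  = {1,6} ∪ {2,4,5,6}
Iteration 4: 20 new —
  {3}  = complement {1,2,4,5,6}
  {1,2}  = {1} ∪ {2}
  {1,4}  = {1} ∪ {4}
  {1,5}  = complement {2,3,4,6}
  {2,4}  = {2} ∪ {4}
  {2,5}  = complement {1,3,4,6}
  {4,6}  = {6} ∪ {4}
  {1,2,3}  = complement {4,5,6}
  {1,3,5}  = complement {2,4,6}
  {1,3,6}  = {1,6} ∪ {1,3}
  {1,4,5}  = {1} ∪ {4,5}
  {2,3,5}  = complement {1,4,6}
  {2,3,6}  = {2,6} ∪ {2,3}
  {2,4,5}  = {2} ∪ {4,5}
  {3,4,5}  = complement {1,2,6}
  {3,4,6}  = {3,4} ∪ {6}
  {1,2,4,6}  = {2,4,6} ∪ {1}
  {1,3,5,6}  = {5,6} ∪ {1,3}
  {2,3,5,6}  = {5,6} ∪ {2,3}
  {3,4,5,6}  = {3,4} ∪ {5,6}
Iteration 5: 7 new —
  {3,5}  = complement {1,2,4,6}
  {3,6}  = {6} ∪ {3}
  {1,2,4}  = {2} ∪ {1,4}
  {1,2,5}  = complement {3,4,6}
  {3,5,6}  = {5,6} ∪ {3}
  {1,2,3,5}  = complement {4,6}
  {1,2,4,5}  = {2,5} ∪ {1,4}
After Iteration 6 the family is unchanged; done.

|σ(𝒞)| = 64.  σ(𝒞) = { {}, {1}, {2}, {3}, {4}, {5}, {6}, {1,2}, {1,3}, {1,4}, {1,5}, {1,6}, {2,3}, {2,4}, {2,5}, {2,6}, {3,4}, {3,5}, {3,6}, {4,5}, {4,6}, {5,6}, {1,2,3}, {1,2,4}, {1,2,5}, {1,2,6}, {1,3,4}, {1,3,5}, {1,3,6}, {1,4,5}, {1,4,6}, {1,5,6}, {2,3,4}, {2,3,5}, {2,3,6}, {2,4,5}, {2,4,6}, {2,5,6}, {3,4,5}, {3,4,6}, {3,5,6}, {4,5,6}, {1,2,3,4}, {1,2,3,5}, {1,2,3,6}, {1,2,4,5}, {1,2,4,6}, {1,2,5,6}, {1,3,4,5}, {1,3,4,6}, {1,3,5,6}, {1,4,5,6}, {2,3,4,5}, {2,3,4,6}, {2,3,5,6}, {2,4,5,6}, {3,4,5,6}, {1,2,3,4,5}, {1,2,3,4,6}, {1,2,3,5,6}, {1,2,4,5,6}, {1,3,4,5,6}, {2,3,4,5,6}, Ω }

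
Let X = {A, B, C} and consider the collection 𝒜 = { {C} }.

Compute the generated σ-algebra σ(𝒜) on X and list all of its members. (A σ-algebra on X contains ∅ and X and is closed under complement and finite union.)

σ(𝒜) (4 sets): { {}, {C}, {A, B}, X }

Working:
Start: 𝒜 ∪ {∅, X} = { {}, {C}, X }.
Round 1: +1 →
  {A, B}  = {C}ᶜ
  (now 4)
Round 2: closed — nothing new.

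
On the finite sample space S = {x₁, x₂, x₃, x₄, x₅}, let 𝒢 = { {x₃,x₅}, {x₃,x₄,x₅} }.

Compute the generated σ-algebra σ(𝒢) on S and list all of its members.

Start: 𝒢 ∪ {∅, S} = { {}, {x₃,x₅}, {x₃,x₄,x₅}, S }.
Iteration 1 (2 new):
  {x₁,x₂}  = complement {x₃,x₄,x₅}
  {x₁,x₂,x₄}  = complement {x₃,x₅}
  — 6 sets.
Iteration 2 (1 new):
  {x₁,x₂,x₃,x₅}  = {x₁,x₂} ∪ {x₃,x₅}
  — 7 sets.
Iteration 3. New:
  {x₄}  = complement {x₁,x₂,x₃,x₅}
  — 8 sets.
Iteration 4 adds nothing — fixpoint reached.

Hence σ(𝒢) has 8 members: { {}, {x₄}, {x₁,x₂}, {x₃,x₅}, {x₁,x₂,x₄}, {x₃,x₄,x₅}, {x₁,x₂,x₃,x₅}, S }.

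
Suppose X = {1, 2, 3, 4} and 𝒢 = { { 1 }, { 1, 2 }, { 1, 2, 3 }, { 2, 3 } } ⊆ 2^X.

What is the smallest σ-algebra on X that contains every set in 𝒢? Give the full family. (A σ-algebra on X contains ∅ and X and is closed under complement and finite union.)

Initial family (6 sets): { ∅, { 1 }, { 1, 2 }, { 2, 3 }, { 1, 2, 3 }, X }.
Pass 1 adds 4:
  { 4 }  = ᶜ of { 1, 2, 3 }
  { 1, 4 }  = ᶜ of { 2, 3 }
  { 3, 4 }  = ᶜ of { 1, 2 }
  { 2, 3, 4 }  = ᶜ of { 1 }
  [10 total]
Pass 2: +2 →
  { 1, 2, 4 }  = { 1, 2 } ∪ { 1, 4 }
  { 1, 3, 4 }  = { 3, 4 } ∪ { 1, 4 }
  [12 total]
Pass 3. New:
  { 2 }  = ᶜ of { 1, 3, 4 }
  { 3 }  = ᶜ of { 1, 2, 4 }
  [14 total]
Pass 4 adds 2:
  { 1, 3 }  = { 3 } ∪ { 1 }
  { 2, 4 }  = { 4 } ∪ { 2 }
  [16 total]
Pass 5: no new sets; the family is a σ-algebra.

|σ(𝒢)| = 16.  σ(𝒢) = { ∅, { 1 }, { 2 }, { 3 }, { 4 }, { 1, 2 }, { 1, 3 }, { 1, 4 }, { 2, 3 }, { 2, 4 }, { 3, 4 }, { 1, 2, 3 }, { 1, 2, 4 }, { 1, 3, 4 }, { 2, 3, 4 }, X }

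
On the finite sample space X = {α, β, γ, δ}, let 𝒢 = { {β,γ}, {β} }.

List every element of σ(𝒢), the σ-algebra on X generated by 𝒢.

Seed the family with 𝒢 together with ∅ and X: { {}, {β}, {β,γ}, X }.
Round 1 adds 2:
  {α,δ}  = {β,γ}ᶜ
  {α,γ,δ}  = {β}ᶜ
  |family| = 6
Round 2 adds 1:
  {α,β,δ}  = {α,δ} ∪ {β}
  |family| = 7
Round 3 (1 new):
  {γ}  = {α,β,δ}ᶜ
  |family| = 8
Round 4: no new sets; the family is a σ-algebra.

σ(𝒢) = { {}, {β}, {γ}, {α,δ}, {β,γ}, {α,β,δ}, {α,γ,δ}, X }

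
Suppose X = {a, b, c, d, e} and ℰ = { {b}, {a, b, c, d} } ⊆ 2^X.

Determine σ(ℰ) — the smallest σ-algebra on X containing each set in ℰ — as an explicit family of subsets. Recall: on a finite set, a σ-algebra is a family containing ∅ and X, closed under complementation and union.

|σ(ℰ)| = 8.  σ(ℰ) = { {}, {b}, {e}, {b, e}, {a, c, d}, {a, b, c, d}, {a, c, d, e}, X }

Working:
Seed the family with ℰ together with ∅ and X: { {}, {b}, {a, b, c, d}, X }.
Iteration 1. New:
  {e}  = ᶜ of {a, b, c, d}
  {a, c, d, e}  = ᶜ of {b}
  (now 6)
Iteration 2. New:
  {b, e}  = {b} ∪ {e}
  (now 7)
Iteration 3. New:
  {a, c, d}  = ᶜ of {b, e}
  (now 8)
Iteration 4: already closed under ᶜ and ∪.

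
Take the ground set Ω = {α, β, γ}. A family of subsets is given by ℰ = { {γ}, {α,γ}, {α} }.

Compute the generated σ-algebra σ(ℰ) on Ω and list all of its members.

Answer: σ(ℰ) = { {}, {α}, {β}, {γ}, {α,β}, {α,γ}, {β,γ}, Ω }

Derivation:
Take S₀ = ℰ ∪ {∅, Ω} = { {}, {α}, {γ}, {α,γ}, Ω }.
Iteration 1: 3 new —
  {β}  = complement {α,γ}
  {α,β}  = complement {γ}
  {β,γ}  = complement {α}
Iteration 2: no new sets; the family is a σ-algebra.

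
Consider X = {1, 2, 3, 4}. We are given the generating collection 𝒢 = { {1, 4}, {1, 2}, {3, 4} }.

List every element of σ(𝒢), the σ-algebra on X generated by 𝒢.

Begin from { ∅, {1, 2}, {1, 4}, {3, 4}, X } (that is, 𝒢 plus ∅ and X).
Iteration 1. New:
  {2, 3}  = complement {1, 4}
  {1, 2, 4}  = {1, 4} ∪ {1, 2}
  {1, 3, 4}  = {3, 4} ∪ {1, 4}
  |family| = 8
Iteration 2 (4 new):
  {2}  = complement {1, 3, 4}
  {3}  = complement {1, 2, 4}
  {1, 2, 3}  = {2, 3} ∪ {1, 2}
  {2, 3, 4}  = {3, 4} ∪ {2, 3}
  |family| = 12
Iteration 3: 2 new —
  {1}  = complement {2, 3, 4}
  {4}  = complement {1, 2, 3}
  |family| = 14
Iteration 4 adds 2:
  {1, 3}  = {3} ∪ {1}
  {2, 4}  = {4} ∪ {2}
  |family| = 16
Iteration 5: stable.

|σ(𝒢)| = 16.  σ(𝒢) = { ∅, {1}, {2}, {3}, {4}, {1, 2}, {1, 3}, {1, 4}, {2, 3}, {2, 4}, {3, 4}, {1, 2, 3}, {1, 2, 4}, {1, 3, 4}, {2, 3, 4}, X }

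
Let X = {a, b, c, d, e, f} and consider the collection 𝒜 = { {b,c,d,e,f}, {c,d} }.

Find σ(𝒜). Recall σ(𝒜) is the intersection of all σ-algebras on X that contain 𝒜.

Start: 𝒜 ∪ {∅, X} = { {}, {c,d}, {b,c,d,e,f}, X }.
Step 1 (2 new):
  {a}  = complement {b,c,d,e,f}
  {a,b,e,f}  = complement {c,d}
  — 6 sets.
Step 2. New:
  {a,c,d}  = {c,d} ∪ {a}
  — 7 sets.
Step 3: 1 new —
  {b,e,f}  = complement {a,c,d}
  — 8 sets.
Step 4: already closed under ᶜ and ∪.

σ(𝒜) = { {}, {a}, {c,d}, {a,c,d}, {b,e,f}, {a,b,e,f}, {b,c,d,e,f}, X }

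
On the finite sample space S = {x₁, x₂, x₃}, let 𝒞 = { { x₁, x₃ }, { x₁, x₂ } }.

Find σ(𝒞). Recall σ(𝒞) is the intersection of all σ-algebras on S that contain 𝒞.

Answer: σ(𝒞) = { ∅, { x₁ }, { x₂ }, { x₃ }, { x₁, x₂ }, { x₁, x₃ }, { x₂, x₃ }, S }

Working:
Start: 𝒞 ∪ {∅, S} = { ∅, { x₁, x₂ }, { x₁, x₃ }, S }.
Pass 1: +2 →
  { x₂ }  = { x₁, x₃ }ᶜ
  { x₃ }  = { x₁, x₂ }ᶜ
  [6 total]
Pass 2. New:
  { x₂, x₃ }  = { x₃ } ∪ { x₂ }
  [7 total]
Pass 3: 1 new —
  { x₁ }  = { x₂, x₃ }ᶜ
  [8 total]
Pass 4 adds nothing — fixpoint reached.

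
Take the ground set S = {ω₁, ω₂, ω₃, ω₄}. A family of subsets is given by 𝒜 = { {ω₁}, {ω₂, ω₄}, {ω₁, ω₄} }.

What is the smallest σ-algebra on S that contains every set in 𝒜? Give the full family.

Initial family (5 sets): { {}, {ω₁}, {ω₁, ω₄}, {ω₂, ω₄}, S }.
Iteration 1. New:
  {ω₁, ω₃}  = {ω₂, ω₄}ᶜ
  {ω₂, ω₃}  = {ω₁, ω₄}ᶜ
  {ω₁, ω₂, ω₄}  = {ω₁, ω₄} ∪ {ω₂, ω₄}
  {ω₂, ω₃, ω₄}  = {ω₁}ᶜ
  |family| = 9
Iteration 2 adds 3:
  {ω₃}  = {ω₁, ω₂, ω₄}ᶜ
  {ω₁, ω₂, ω₃}  = {ω₂, ω₃} ∪ {ω₁, ω₃}
  {ω₁, ω₃, ω₄}  = {ω₁, ω₄} ∪ {ω₁, ω₃}
  |family| = 12
Iteration 3 (2 new):
  {ω₂}  = {ω₁, ω₃, ω₄}ᶜ
  {ω₄}  = {ω₁, ω₂, ω₃}ᶜ
  |family| = 14
Iteration 4: 2 new —
  {ω₁, ω₂}  = {ω₂} ∪ {ω₁}
  {ω₃, ω₄}  = {ω₃} ∪ {ω₄}
  |family| = 16
After Iteration 5 the family is unchanged; done.

Hence σ(𝒜) has 16 members: { {}, {ω₁}, {ω₂}, {ω₃}, {ω₄}, {ω₁, ω₂}, {ω₁, ω₃}, {ω₁, ω₄}, {ω₂, ω₃}, {ω₂, ω₄}, {ω₃, ω₄}, {ω₁, ω₂, ω₃}, {ω₁, ω₂, ω₄}, {ω₁, ω₃, ω₄}, {ω₂, ω₃, ω₄}, S }.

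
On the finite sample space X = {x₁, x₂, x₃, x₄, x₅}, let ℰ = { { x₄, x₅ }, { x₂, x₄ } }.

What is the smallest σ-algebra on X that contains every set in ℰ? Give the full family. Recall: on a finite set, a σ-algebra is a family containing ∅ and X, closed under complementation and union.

σ(ℰ) (16 sets): { {}, { x₂ }, { x₄ }, { x₅ }, { x₁, x₃ }, { x₂, x₄ }, { x₂, x₅ }, { x₄, x₅ }, { x₁, x₂, x₃ }, { x₁, x₃, x₄ }, { x₁, x₃, x₅ }, { x₂, x₄, x₅ }, { x₁, x₂, x₃, x₄ }, { x₁, x₂, x₃, x₅ }, { x₁, x₃, x₄, x₅ }, X }

Trace:
Initial family (4 sets): { {}, { x₂, x₄ }, { x₄, x₅ }, X }.
Round 1: +3 →
  { x₁, x₂, x₃ }  = X∖{ x₄, x₅ }
  { x₁, x₃, x₅ }  = X∖{ x₂, x₄ }
  { x₂, x₄, x₅ }  = { x₄, x₅ } ∪ { x₂, x₄ }
  — 7 sets.
Round 2. New:
  { x₁, x₃ }  = X∖{ x₂, x₄, x₅ }
  { x₁, x₂, x₃, x₄ }  = { x₁, x₂, x₃ } ∪ { x₂, x₄ }
  { x₁, x₂, x₃, x₅ }  = { x₁, x₂, x₃ } ∪ { x₁, x₃, x₅ }
  { x₁, x₃, x₄, x₅ }  = { x₄, x₅ } ∪ { x₁, x₃, x₅ }
  — 11 sets.
Round 3. New:
  { x₂ }  = X∖{ x₁, x₃, x₄, x₅ }
  { x₄ }  = X∖{ x₁, x₂, x₃, x₅ }
  { x₅ }  = X∖{ x₁, x₂, x₃, x₄ }
  — 14 sets.
Round 4. New:
  { x₂, x₅ }  = { x₂ } ∪ { x₅ }
  { x₁, x₃, x₄ }  = { x₁, x₃ } ∪ { x₄ }
  — 16 sets.
Round 5: closed — nothing new.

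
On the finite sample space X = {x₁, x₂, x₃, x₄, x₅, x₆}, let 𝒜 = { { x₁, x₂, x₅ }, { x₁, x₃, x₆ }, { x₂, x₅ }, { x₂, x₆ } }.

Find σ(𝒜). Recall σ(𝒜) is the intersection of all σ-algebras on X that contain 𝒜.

Answer: σ(𝒜) = { ∅, { x₁ }, { x₂ }, { x₃ }, { x₄ }, { x₅ }, { x₆ }, { x₁, x₂ }, { x₁, x₃ }, { x₁, x₄ }, { x₁, x₅ }, { x₁, x₆ }, { x₂, x₃ }, { x₂, x₄ }, { x₂, x₅ }, { x₂, x₆ }, { x₃, x₄ }, { x₃, x₅ }, { x₃, x₆ }, { x₄, x₅ }, { x₄, x₆ }, { x₅, x₆ }, { x₁, x₂, x₃ }, { x₁, x₂, x₄ }, { x₁, x₂, x₅ }, { x₁, x₂, x₆ }, { x₁, x₃, x₄ }, { x₁, x₃, x₅ }, { x₁, x₃, x₆ }, { x₁, x₄, x₅ }, { x₁, x₄, x₆ }, { x₁, x₅, x₆ }, { x₂, x₃, x₄ }, { x₂, x₃, x₅ }, { x₂, x₃, x₆ }, { x₂, x₄, x₅ }, { x₂, x₄, x₆ }, { x₂, x₅, x₆ }, { x₃, x₄, x₅ }, { x₃, x₄, x₆ }, { x₃, x₅, x₆ }, { x₄, x₅, x₆ }, { x₁, x₂, x₃, x₄ }, { x₁, x₂, x₃, x₅ }, { x₁, x₂, x₃, x₆ }, { x₁, x₂, x₄, x₅ }, { x₁, x₂, x₄, x₆ }, { x₁, x₂, x₅, x₆ }, { x₁, x₃, x₄, x₅ }, { x₁, x₃, x₄, x₆ }, { x₁, x₃, x₅, x₆ }, { x₁, x₄, x₅, x₆ }, { x₂, x₃, x₄, x₅ }, { x₂, x₃, x₄, x₆ }, { x₂, x₃, x₅, x₆ }, { x₂, x₄, x₅, x₆ }, { x₃, x₄, x₅, x₆ }, { x₁, x₂, x₃, x₄, x₅ }, { x₁, x₂, x₃, x₄, x₆ }, { x₁, x₂, x₃, x₅, x₆ }, { x₁, x₂, x₄, x₅, x₆ }, { x₁, x₃, x₄, x₅, x₆ }, { x₂, x₃, x₄, x₅, x₆ }, X }

Check:
Seed the family with 𝒜 together with ∅ and X: { ∅, { x₂, x₅ }, { x₂, x₆ }, { x₁, x₂, x₅ }, { x₁, x₃, x₆ }, X }.
Pass 1 (8 new):
  { x₂, x₄, x₅ }  = { x₁, x₃, x₆ }ᶜ
  { x₂, x₅, x₆ }  = { x₂, x₅ } ∪ { x₂, x₆ }
  { x₃, x₄, x₆ }  = { x₁, x₂, x₅ }ᶜ
  { x₁, x₂, x₃, x₆ }  = { x₁, x₃, x₆ } ∪ { x₂, x₆ }
  { x₁, x₂, x₅, x₆ }  = { x₁, x₂, x₅ } ∪ { x₂, x₆ }
  { x₁, x₃, x₄, x₅ }  = { x₂, x₆ }ᶜ
  { x₁, x₃, x₄, x₆ }  = { x₂, x₅ }ᶜ
  { x₁, x₂, x₃, x₅, x₆ }  = { x₁, x₂, x₅ } ∪ { x₁, x₃, x₆ }
Pass 2 (12 new):
  { x₄ }  = { x₁, x₂, x₃, x₅, x₆ }ᶜ
  { x₃, x₄ }  = { x₁, x₂, x₅, x₆ }ᶜ
  { x₄, x₅ }  = { x₁, x₂, x₃, x₆ }ᶜ
  { x₁, x₃, x₄ }  = { x₂, x₅, x₆ }ᶜ
  { x₁, x₂, x₄, x₅ }  = { x₁, x₂, x₅ } ∪ { x₂, x₄, x₅ }
  { x₂, x₃, x₄, x₆ }  = { x₂, x₆ } ∪ { x₃, x₄, x₆ }
  { x₂, x₄, x₅, x₆ }  = { x₂, x₆ } ∪ { x₂, x₄, x₅ }
  { x₁, x₂, x₃, x₄, x₅ }  = { x₂, x₅ } ∪ { x₁, x₃, x₄, x₅ }
  { x₁, x₂, x₃, x₄, x₆ }  = { x₂, x₆ } ∪ { x₁, x₃, x₄, x₆ }
  { x₁, x₂, x₄, x₅, x₆ }  = { x₂, x₄, x₅ } ∪ { x₁, x₂, x₅, x₆ }
  { x₁, x₃, x₄, x₅, x₆ }  = { x₁, x₃, x₆ } ∪ { x₁, x₃, x₄, x₅ }
  { x₂, x₃, x₄, x₅, x₆ }  = { x₂, x₅ } ∪ { x₃, x₄, x₆ }
Pass 3 (12 new):
  { x₁ }  = { x₂, x₃, x₄, x₅, x₆ }ᶜ
  { x₂ }  = { x₁, x₃, x₄, x₅, x₆ }ᶜ
  { x₃ }  = { x₁, x₂, x₄, x₅, x₆ }ᶜ
  { x₅ }  = { x₁, x₂, x₃, x₄, x₆ }ᶜ
  { x₆ }  = { x₁, x₂, x₃, x₄, x₅ }ᶜ
  { x₁, x₃ }  = { x₂, x₄, x₅, x₆ }ᶜ
  { x₁, x₅ }  = { x₂, x₃, x₄, x₆ }ᶜ
  { x₃, x₆ }  = { x₁, x₂, x₄, x₅ }ᶜ
  { x₂, x₄, x₆ }  = { x₂, x₆ } ∪ { x₄ }
  { x₃, x₄, x₅ }  = { x₃, x₄ } ∪ { x₄, x₅ }
  { x₂, x₃, x₄, x₅ }  = { x₂, x₅ } ∪ { x₃, x₄ }
  { x₃, x₄, x₅, x₆ }  = { x₄, x₅ } ∪ { x₃, x₄, x₆ }
Pass 4: 23 new —
  { x₁, x₂ }  = { x₃, x₄, x₅, x₆ }ᶜ
  { x₁, x₄ }  = { x₄ } ∪ { x₁ }
  { x₁, x₆ }  = { x₂, x₃, x₄, x₅ }ᶜ
  { x₂, x₃ }  = { x₂ } ∪ { x₃ }
  { x₂, x₄ }  = { x₂ } ∪ { x₄ }
  { x₃, x₅ }  = { x₃ } ∪ { x₅ }
  { x₄, x₆ }  = { x₄ } ∪ { x₆ }
  { x₅, x₆ }  = { x₆ } ∪ { x₅ }
  { x₁, x₂, x₃ }  = { x₂ } ∪ { x₁, x₃ }
  { x₁, x₂, x₆ }  = { x₃, x₄, x₅ }ᶜ
  { x₁, x₃, x₅ }  = { x₂, x₄, x₆ }ᶜ
  { x₁, x₄, x₅ }  = { x₄, x₅ } ∪ { x₁ }
  { x₁, x₅, x₆ }  = { x₁, x₅ } ∪ { x₆ }
  { x₂, x₃, x₄ }  = { x₃, x₄ } ∪ { x₂ }
  { x₂, x₃, x₅ }  = { x₃ } ∪ { x₂, x₅ }
  { x₂, x₃, x₆ }  = { x₂ } ∪ { x₃, x₆ }
  { x₃, x₅, x₆ }  = { x₃, x₆ } ∪ { x₅ }
  { x₄, x₅, x₆ }  = { x₄, x₅ } ∪ { x₆ }
  { x₁, x₂, x₃, x₄ }  = { x₂ } ∪ { x₁, x₃, x₄ }
  { x₁, x₂, x₃, x₅ }  = { x₁, x₃ } ∪ { x₁, x₂, x₅ }
  { x₁, x₂, x₄, x₆ }  = { x₂, x₄, x₆ } ∪ { x₁ }
  { x₁, x₃, x₅, x₆ }  = { x₁, x₃, x₆ } ∪ { x₁, x₅ }
  { x₂, x₃, x₅, x₆ }  = { x₃ } ∪ { x₂, x₅, x₆ }
Pass 5 adds 3:
  { x₁, x₂, x₄ }  = { x₃, x₅, x₆ }ᶜ
  { x₁, x₄, x₆ }  = { x₂, x₃, x₅ }ᶜ
  { x₁, x₄, x₅, x₆ }  = { x₂, x₃ }ᶜ
Pass 6: closed — nothing new.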